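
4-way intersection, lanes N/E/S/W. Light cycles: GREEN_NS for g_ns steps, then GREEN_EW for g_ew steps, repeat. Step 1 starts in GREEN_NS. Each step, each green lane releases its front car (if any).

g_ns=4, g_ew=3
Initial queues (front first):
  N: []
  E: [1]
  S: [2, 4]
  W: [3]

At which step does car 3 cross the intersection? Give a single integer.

Step 1 [NS]: N:empty,E:wait,S:car2-GO,W:wait | queues: N=0 E=1 S=1 W=1
Step 2 [NS]: N:empty,E:wait,S:car4-GO,W:wait | queues: N=0 E=1 S=0 W=1
Step 3 [NS]: N:empty,E:wait,S:empty,W:wait | queues: N=0 E=1 S=0 W=1
Step 4 [NS]: N:empty,E:wait,S:empty,W:wait | queues: N=0 E=1 S=0 W=1
Step 5 [EW]: N:wait,E:car1-GO,S:wait,W:car3-GO | queues: N=0 E=0 S=0 W=0
Car 3 crosses at step 5

5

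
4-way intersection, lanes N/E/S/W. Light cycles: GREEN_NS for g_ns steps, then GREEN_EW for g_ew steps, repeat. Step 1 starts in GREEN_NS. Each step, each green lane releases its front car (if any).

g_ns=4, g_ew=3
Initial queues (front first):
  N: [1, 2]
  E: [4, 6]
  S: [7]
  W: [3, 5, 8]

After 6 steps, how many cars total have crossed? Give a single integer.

Step 1 [NS]: N:car1-GO,E:wait,S:car7-GO,W:wait | queues: N=1 E=2 S=0 W=3
Step 2 [NS]: N:car2-GO,E:wait,S:empty,W:wait | queues: N=0 E=2 S=0 W=3
Step 3 [NS]: N:empty,E:wait,S:empty,W:wait | queues: N=0 E=2 S=0 W=3
Step 4 [NS]: N:empty,E:wait,S:empty,W:wait | queues: N=0 E=2 S=0 W=3
Step 5 [EW]: N:wait,E:car4-GO,S:wait,W:car3-GO | queues: N=0 E=1 S=0 W=2
Step 6 [EW]: N:wait,E:car6-GO,S:wait,W:car5-GO | queues: N=0 E=0 S=0 W=1
Cars crossed by step 6: 7

Answer: 7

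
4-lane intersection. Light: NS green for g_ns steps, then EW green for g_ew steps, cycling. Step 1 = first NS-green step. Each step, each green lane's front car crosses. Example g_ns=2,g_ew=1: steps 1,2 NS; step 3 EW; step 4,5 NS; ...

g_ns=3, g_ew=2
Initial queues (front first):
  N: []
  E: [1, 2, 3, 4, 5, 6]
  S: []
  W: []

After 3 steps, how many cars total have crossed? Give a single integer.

Step 1 [NS]: N:empty,E:wait,S:empty,W:wait | queues: N=0 E=6 S=0 W=0
Step 2 [NS]: N:empty,E:wait,S:empty,W:wait | queues: N=0 E=6 S=0 W=0
Step 3 [NS]: N:empty,E:wait,S:empty,W:wait | queues: N=0 E=6 S=0 W=0
Cars crossed by step 3: 0

Answer: 0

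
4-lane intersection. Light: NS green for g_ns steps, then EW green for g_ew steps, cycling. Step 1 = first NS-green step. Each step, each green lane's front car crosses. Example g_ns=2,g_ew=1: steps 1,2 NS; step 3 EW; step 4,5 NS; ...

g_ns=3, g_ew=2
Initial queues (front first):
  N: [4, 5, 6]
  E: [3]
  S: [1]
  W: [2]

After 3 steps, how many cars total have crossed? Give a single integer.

Step 1 [NS]: N:car4-GO,E:wait,S:car1-GO,W:wait | queues: N=2 E=1 S=0 W=1
Step 2 [NS]: N:car5-GO,E:wait,S:empty,W:wait | queues: N=1 E=1 S=0 W=1
Step 3 [NS]: N:car6-GO,E:wait,S:empty,W:wait | queues: N=0 E=1 S=0 W=1
Cars crossed by step 3: 4

Answer: 4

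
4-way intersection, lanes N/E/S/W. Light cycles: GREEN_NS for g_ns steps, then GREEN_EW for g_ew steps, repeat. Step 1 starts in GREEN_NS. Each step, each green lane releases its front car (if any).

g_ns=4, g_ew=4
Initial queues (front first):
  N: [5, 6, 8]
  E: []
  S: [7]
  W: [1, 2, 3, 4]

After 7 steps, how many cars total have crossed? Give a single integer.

Step 1 [NS]: N:car5-GO,E:wait,S:car7-GO,W:wait | queues: N=2 E=0 S=0 W=4
Step 2 [NS]: N:car6-GO,E:wait,S:empty,W:wait | queues: N=1 E=0 S=0 W=4
Step 3 [NS]: N:car8-GO,E:wait,S:empty,W:wait | queues: N=0 E=0 S=0 W=4
Step 4 [NS]: N:empty,E:wait,S:empty,W:wait | queues: N=0 E=0 S=0 W=4
Step 5 [EW]: N:wait,E:empty,S:wait,W:car1-GO | queues: N=0 E=0 S=0 W=3
Step 6 [EW]: N:wait,E:empty,S:wait,W:car2-GO | queues: N=0 E=0 S=0 W=2
Step 7 [EW]: N:wait,E:empty,S:wait,W:car3-GO | queues: N=0 E=0 S=0 W=1
Cars crossed by step 7: 7

Answer: 7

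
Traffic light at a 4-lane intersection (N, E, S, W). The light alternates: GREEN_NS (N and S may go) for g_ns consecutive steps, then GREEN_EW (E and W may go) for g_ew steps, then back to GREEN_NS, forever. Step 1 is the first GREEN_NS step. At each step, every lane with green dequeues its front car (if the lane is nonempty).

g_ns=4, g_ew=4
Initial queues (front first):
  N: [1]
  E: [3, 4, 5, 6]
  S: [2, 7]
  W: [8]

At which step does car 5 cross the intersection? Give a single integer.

Step 1 [NS]: N:car1-GO,E:wait,S:car2-GO,W:wait | queues: N=0 E=4 S=1 W=1
Step 2 [NS]: N:empty,E:wait,S:car7-GO,W:wait | queues: N=0 E=4 S=0 W=1
Step 3 [NS]: N:empty,E:wait,S:empty,W:wait | queues: N=0 E=4 S=0 W=1
Step 4 [NS]: N:empty,E:wait,S:empty,W:wait | queues: N=0 E=4 S=0 W=1
Step 5 [EW]: N:wait,E:car3-GO,S:wait,W:car8-GO | queues: N=0 E=3 S=0 W=0
Step 6 [EW]: N:wait,E:car4-GO,S:wait,W:empty | queues: N=0 E=2 S=0 W=0
Step 7 [EW]: N:wait,E:car5-GO,S:wait,W:empty | queues: N=0 E=1 S=0 W=0
Step 8 [EW]: N:wait,E:car6-GO,S:wait,W:empty | queues: N=0 E=0 S=0 W=0
Car 5 crosses at step 7

7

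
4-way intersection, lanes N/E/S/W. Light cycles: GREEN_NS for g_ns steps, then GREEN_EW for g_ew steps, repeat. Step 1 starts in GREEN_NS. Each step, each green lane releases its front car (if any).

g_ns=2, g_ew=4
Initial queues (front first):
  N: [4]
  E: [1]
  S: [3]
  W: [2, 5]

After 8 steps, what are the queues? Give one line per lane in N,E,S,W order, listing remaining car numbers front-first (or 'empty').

Step 1 [NS]: N:car4-GO,E:wait,S:car3-GO,W:wait | queues: N=0 E=1 S=0 W=2
Step 2 [NS]: N:empty,E:wait,S:empty,W:wait | queues: N=0 E=1 S=0 W=2
Step 3 [EW]: N:wait,E:car1-GO,S:wait,W:car2-GO | queues: N=0 E=0 S=0 W=1
Step 4 [EW]: N:wait,E:empty,S:wait,W:car5-GO | queues: N=0 E=0 S=0 W=0

N: empty
E: empty
S: empty
W: empty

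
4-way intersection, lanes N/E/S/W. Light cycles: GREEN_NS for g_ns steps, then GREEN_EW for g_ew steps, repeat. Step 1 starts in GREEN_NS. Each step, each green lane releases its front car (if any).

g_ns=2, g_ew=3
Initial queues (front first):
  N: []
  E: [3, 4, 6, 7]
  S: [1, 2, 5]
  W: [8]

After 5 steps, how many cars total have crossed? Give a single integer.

Answer: 6

Derivation:
Step 1 [NS]: N:empty,E:wait,S:car1-GO,W:wait | queues: N=0 E=4 S=2 W=1
Step 2 [NS]: N:empty,E:wait,S:car2-GO,W:wait | queues: N=0 E=4 S=1 W=1
Step 3 [EW]: N:wait,E:car3-GO,S:wait,W:car8-GO | queues: N=0 E=3 S=1 W=0
Step 4 [EW]: N:wait,E:car4-GO,S:wait,W:empty | queues: N=0 E=2 S=1 W=0
Step 5 [EW]: N:wait,E:car6-GO,S:wait,W:empty | queues: N=0 E=1 S=1 W=0
Cars crossed by step 5: 6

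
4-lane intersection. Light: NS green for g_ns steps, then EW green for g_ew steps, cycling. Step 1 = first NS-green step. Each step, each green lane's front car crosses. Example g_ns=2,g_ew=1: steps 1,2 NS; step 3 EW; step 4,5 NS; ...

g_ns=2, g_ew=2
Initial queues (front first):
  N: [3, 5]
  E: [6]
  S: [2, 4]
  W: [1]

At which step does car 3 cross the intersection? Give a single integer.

Step 1 [NS]: N:car3-GO,E:wait,S:car2-GO,W:wait | queues: N=1 E=1 S=1 W=1
Step 2 [NS]: N:car5-GO,E:wait,S:car4-GO,W:wait | queues: N=0 E=1 S=0 W=1
Step 3 [EW]: N:wait,E:car6-GO,S:wait,W:car1-GO | queues: N=0 E=0 S=0 W=0
Car 3 crosses at step 1

1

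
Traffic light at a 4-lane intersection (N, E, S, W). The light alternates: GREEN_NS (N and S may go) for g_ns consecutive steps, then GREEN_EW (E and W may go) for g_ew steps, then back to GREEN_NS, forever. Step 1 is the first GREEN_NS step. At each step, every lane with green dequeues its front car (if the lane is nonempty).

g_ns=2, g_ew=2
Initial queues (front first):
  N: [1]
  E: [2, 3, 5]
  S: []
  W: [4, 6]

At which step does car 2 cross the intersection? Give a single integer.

Step 1 [NS]: N:car1-GO,E:wait,S:empty,W:wait | queues: N=0 E=3 S=0 W=2
Step 2 [NS]: N:empty,E:wait,S:empty,W:wait | queues: N=0 E=3 S=0 W=2
Step 3 [EW]: N:wait,E:car2-GO,S:wait,W:car4-GO | queues: N=0 E=2 S=0 W=1
Step 4 [EW]: N:wait,E:car3-GO,S:wait,W:car6-GO | queues: N=0 E=1 S=0 W=0
Step 5 [NS]: N:empty,E:wait,S:empty,W:wait | queues: N=0 E=1 S=0 W=0
Step 6 [NS]: N:empty,E:wait,S:empty,W:wait | queues: N=0 E=1 S=0 W=0
Step 7 [EW]: N:wait,E:car5-GO,S:wait,W:empty | queues: N=0 E=0 S=0 W=0
Car 2 crosses at step 3

3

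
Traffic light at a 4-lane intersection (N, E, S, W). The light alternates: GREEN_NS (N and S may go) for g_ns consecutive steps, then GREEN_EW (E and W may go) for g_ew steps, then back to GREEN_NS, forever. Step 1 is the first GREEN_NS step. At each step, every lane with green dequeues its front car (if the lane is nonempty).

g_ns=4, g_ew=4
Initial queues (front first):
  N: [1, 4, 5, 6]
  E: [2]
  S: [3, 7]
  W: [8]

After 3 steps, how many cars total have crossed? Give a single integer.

Step 1 [NS]: N:car1-GO,E:wait,S:car3-GO,W:wait | queues: N=3 E=1 S=1 W=1
Step 2 [NS]: N:car4-GO,E:wait,S:car7-GO,W:wait | queues: N=2 E=1 S=0 W=1
Step 3 [NS]: N:car5-GO,E:wait,S:empty,W:wait | queues: N=1 E=1 S=0 W=1
Cars crossed by step 3: 5

Answer: 5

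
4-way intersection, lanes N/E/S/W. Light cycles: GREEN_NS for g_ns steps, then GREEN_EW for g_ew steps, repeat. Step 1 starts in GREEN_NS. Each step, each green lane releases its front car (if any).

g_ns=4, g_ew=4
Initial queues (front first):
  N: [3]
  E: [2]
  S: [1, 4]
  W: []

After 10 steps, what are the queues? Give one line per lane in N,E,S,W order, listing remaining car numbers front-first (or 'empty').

Step 1 [NS]: N:car3-GO,E:wait,S:car1-GO,W:wait | queues: N=0 E=1 S=1 W=0
Step 2 [NS]: N:empty,E:wait,S:car4-GO,W:wait | queues: N=0 E=1 S=0 W=0
Step 3 [NS]: N:empty,E:wait,S:empty,W:wait | queues: N=0 E=1 S=0 W=0
Step 4 [NS]: N:empty,E:wait,S:empty,W:wait | queues: N=0 E=1 S=0 W=0
Step 5 [EW]: N:wait,E:car2-GO,S:wait,W:empty | queues: N=0 E=0 S=0 W=0

N: empty
E: empty
S: empty
W: empty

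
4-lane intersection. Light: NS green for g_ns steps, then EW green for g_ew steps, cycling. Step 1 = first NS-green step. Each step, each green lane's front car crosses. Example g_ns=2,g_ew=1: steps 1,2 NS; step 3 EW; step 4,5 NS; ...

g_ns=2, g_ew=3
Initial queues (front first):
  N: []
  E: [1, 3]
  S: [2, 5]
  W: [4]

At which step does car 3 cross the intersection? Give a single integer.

Step 1 [NS]: N:empty,E:wait,S:car2-GO,W:wait | queues: N=0 E=2 S=1 W=1
Step 2 [NS]: N:empty,E:wait,S:car5-GO,W:wait | queues: N=0 E=2 S=0 W=1
Step 3 [EW]: N:wait,E:car1-GO,S:wait,W:car4-GO | queues: N=0 E=1 S=0 W=0
Step 4 [EW]: N:wait,E:car3-GO,S:wait,W:empty | queues: N=0 E=0 S=0 W=0
Car 3 crosses at step 4

4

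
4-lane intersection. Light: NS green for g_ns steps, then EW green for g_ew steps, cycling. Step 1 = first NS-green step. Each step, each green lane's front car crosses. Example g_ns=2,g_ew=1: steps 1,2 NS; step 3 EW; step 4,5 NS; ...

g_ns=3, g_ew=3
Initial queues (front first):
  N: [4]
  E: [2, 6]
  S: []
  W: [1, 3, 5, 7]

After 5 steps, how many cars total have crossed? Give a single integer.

Answer: 5

Derivation:
Step 1 [NS]: N:car4-GO,E:wait,S:empty,W:wait | queues: N=0 E=2 S=0 W=4
Step 2 [NS]: N:empty,E:wait,S:empty,W:wait | queues: N=0 E=2 S=0 W=4
Step 3 [NS]: N:empty,E:wait,S:empty,W:wait | queues: N=0 E=2 S=0 W=4
Step 4 [EW]: N:wait,E:car2-GO,S:wait,W:car1-GO | queues: N=0 E=1 S=0 W=3
Step 5 [EW]: N:wait,E:car6-GO,S:wait,W:car3-GO | queues: N=0 E=0 S=0 W=2
Cars crossed by step 5: 5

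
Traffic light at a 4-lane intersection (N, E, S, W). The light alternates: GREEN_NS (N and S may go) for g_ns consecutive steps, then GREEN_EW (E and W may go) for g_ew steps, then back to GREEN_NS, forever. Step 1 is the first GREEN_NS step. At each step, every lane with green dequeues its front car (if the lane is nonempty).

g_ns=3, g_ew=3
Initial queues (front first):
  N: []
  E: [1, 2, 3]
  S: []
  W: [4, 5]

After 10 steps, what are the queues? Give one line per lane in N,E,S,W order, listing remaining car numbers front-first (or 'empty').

Step 1 [NS]: N:empty,E:wait,S:empty,W:wait | queues: N=0 E=3 S=0 W=2
Step 2 [NS]: N:empty,E:wait,S:empty,W:wait | queues: N=0 E=3 S=0 W=2
Step 3 [NS]: N:empty,E:wait,S:empty,W:wait | queues: N=0 E=3 S=0 W=2
Step 4 [EW]: N:wait,E:car1-GO,S:wait,W:car4-GO | queues: N=0 E=2 S=0 W=1
Step 5 [EW]: N:wait,E:car2-GO,S:wait,W:car5-GO | queues: N=0 E=1 S=0 W=0
Step 6 [EW]: N:wait,E:car3-GO,S:wait,W:empty | queues: N=0 E=0 S=0 W=0

N: empty
E: empty
S: empty
W: empty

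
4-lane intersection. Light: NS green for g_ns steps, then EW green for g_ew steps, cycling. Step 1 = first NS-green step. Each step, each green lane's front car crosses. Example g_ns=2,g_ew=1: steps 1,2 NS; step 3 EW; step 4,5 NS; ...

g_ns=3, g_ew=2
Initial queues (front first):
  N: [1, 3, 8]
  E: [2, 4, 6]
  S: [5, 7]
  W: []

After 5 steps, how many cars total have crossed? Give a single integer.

Answer: 7

Derivation:
Step 1 [NS]: N:car1-GO,E:wait,S:car5-GO,W:wait | queues: N=2 E=3 S=1 W=0
Step 2 [NS]: N:car3-GO,E:wait,S:car7-GO,W:wait | queues: N=1 E=3 S=0 W=0
Step 3 [NS]: N:car8-GO,E:wait,S:empty,W:wait | queues: N=0 E=3 S=0 W=0
Step 4 [EW]: N:wait,E:car2-GO,S:wait,W:empty | queues: N=0 E=2 S=0 W=0
Step 5 [EW]: N:wait,E:car4-GO,S:wait,W:empty | queues: N=0 E=1 S=0 W=0
Cars crossed by step 5: 7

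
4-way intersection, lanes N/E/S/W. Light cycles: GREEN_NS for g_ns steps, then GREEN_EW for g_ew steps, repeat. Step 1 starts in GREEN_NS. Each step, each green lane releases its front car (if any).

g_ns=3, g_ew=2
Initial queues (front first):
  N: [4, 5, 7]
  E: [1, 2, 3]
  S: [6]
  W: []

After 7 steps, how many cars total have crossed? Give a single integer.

Answer: 6

Derivation:
Step 1 [NS]: N:car4-GO,E:wait,S:car6-GO,W:wait | queues: N=2 E=3 S=0 W=0
Step 2 [NS]: N:car5-GO,E:wait,S:empty,W:wait | queues: N=1 E=3 S=0 W=0
Step 3 [NS]: N:car7-GO,E:wait,S:empty,W:wait | queues: N=0 E=3 S=0 W=0
Step 4 [EW]: N:wait,E:car1-GO,S:wait,W:empty | queues: N=0 E=2 S=0 W=0
Step 5 [EW]: N:wait,E:car2-GO,S:wait,W:empty | queues: N=0 E=1 S=0 W=0
Step 6 [NS]: N:empty,E:wait,S:empty,W:wait | queues: N=0 E=1 S=0 W=0
Step 7 [NS]: N:empty,E:wait,S:empty,W:wait | queues: N=0 E=1 S=0 W=0
Cars crossed by step 7: 6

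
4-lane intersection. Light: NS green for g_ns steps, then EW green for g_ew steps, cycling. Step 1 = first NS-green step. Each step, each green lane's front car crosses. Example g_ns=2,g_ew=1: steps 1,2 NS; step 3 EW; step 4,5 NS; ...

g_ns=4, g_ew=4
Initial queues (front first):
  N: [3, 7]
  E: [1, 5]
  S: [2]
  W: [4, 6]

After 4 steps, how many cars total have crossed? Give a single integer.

Step 1 [NS]: N:car3-GO,E:wait,S:car2-GO,W:wait | queues: N=1 E=2 S=0 W=2
Step 2 [NS]: N:car7-GO,E:wait,S:empty,W:wait | queues: N=0 E=2 S=0 W=2
Step 3 [NS]: N:empty,E:wait,S:empty,W:wait | queues: N=0 E=2 S=0 W=2
Step 4 [NS]: N:empty,E:wait,S:empty,W:wait | queues: N=0 E=2 S=0 W=2
Cars crossed by step 4: 3

Answer: 3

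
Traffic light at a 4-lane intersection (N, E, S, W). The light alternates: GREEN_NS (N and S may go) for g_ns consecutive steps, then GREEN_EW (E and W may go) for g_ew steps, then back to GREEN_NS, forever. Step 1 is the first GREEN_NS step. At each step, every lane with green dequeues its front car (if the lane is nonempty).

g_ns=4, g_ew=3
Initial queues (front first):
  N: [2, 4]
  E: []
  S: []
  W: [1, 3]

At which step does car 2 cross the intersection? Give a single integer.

Step 1 [NS]: N:car2-GO,E:wait,S:empty,W:wait | queues: N=1 E=0 S=0 W=2
Step 2 [NS]: N:car4-GO,E:wait,S:empty,W:wait | queues: N=0 E=0 S=0 W=2
Step 3 [NS]: N:empty,E:wait,S:empty,W:wait | queues: N=0 E=0 S=0 W=2
Step 4 [NS]: N:empty,E:wait,S:empty,W:wait | queues: N=0 E=0 S=0 W=2
Step 5 [EW]: N:wait,E:empty,S:wait,W:car1-GO | queues: N=0 E=0 S=0 W=1
Step 6 [EW]: N:wait,E:empty,S:wait,W:car3-GO | queues: N=0 E=0 S=0 W=0
Car 2 crosses at step 1

1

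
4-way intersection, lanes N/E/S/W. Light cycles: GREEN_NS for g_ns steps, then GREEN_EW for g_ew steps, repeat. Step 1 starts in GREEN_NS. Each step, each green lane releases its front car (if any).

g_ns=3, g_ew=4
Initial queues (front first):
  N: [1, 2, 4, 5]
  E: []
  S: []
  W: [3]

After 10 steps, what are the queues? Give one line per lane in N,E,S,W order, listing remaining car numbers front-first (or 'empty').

Step 1 [NS]: N:car1-GO,E:wait,S:empty,W:wait | queues: N=3 E=0 S=0 W=1
Step 2 [NS]: N:car2-GO,E:wait,S:empty,W:wait | queues: N=2 E=0 S=0 W=1
Step 3 [NS]: N:car4-GO,E:wait,S:empty,W:wait | queues: N=1 E=0 S=0 W=1
Step 4 [EW]: N:wait,E:empty,S:wait,W:car3-GO | queues: N=1 E=0 S=0 W=0
Step 5 [EW]: N:wait,E:empty,S:wait,W:empty | queues: N=1 E=0 S=0 W=0
Step 6 [EW]: N:wait,E:empty,S:wait,W:empty | queues: N=1 E=0 S=0 W=0
Step 7 [EW]: N:wait,E:empty,S:wait,W:empty | queues: N=1 E=0 S=0 W=0
Step 8 [NS]: N:car5-GO,E:wait,S:empty,W:wait | queues: N=0 E=0 S=0 W=0

N: empty
E: empty
S: empty
W: empty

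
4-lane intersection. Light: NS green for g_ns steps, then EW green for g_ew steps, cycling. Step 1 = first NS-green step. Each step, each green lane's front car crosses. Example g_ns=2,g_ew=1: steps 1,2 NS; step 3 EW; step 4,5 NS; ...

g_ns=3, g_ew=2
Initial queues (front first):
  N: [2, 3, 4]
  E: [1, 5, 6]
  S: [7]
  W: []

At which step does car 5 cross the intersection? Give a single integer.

Step 1 [NS]: N:car2-GO,E:wait,S:car7-GO,W:wait | queues: N=2 E=3 S=0 W=0
Step 2 [NS]: N:car3-GO,E:wait,S:empty,W:wait | queues: N=1 E=3 S=0 W=0
Step 3 [NS]: N:car4-GO,E:wait,S:empty,W:wait | queues: N=0 E=3 S=0 W=0
Step 4 [EW]: N:wait,E:car1-GO,S:wait,W:empty | queues: N=0 E=2 S=0 W=0
Step 5 [EW]: N:wait,E:car5-GO,S:wait,W:empty | queues: N=0 E=1 S=0 W=0
Step 6 [NS]: N:empty,E:wait,S:empty,W:wait | queues: N=0 E=1 S=0 W=0
Step 7 [NS]: N:empty,E:wait,S:empty,W:wait | queues: N=0 E=1 S=0 W=0
Step 8 [NS]: N:empty,E:wait,S:empty,W:wait | queues: N=0 E=1 S=0 W=0
Step 9 [EW]: N:wait,E:car6-GO,S:wait,W:empty | queues: N=0 E=0 S=0 W=0
Car 5 crosses at step 5

5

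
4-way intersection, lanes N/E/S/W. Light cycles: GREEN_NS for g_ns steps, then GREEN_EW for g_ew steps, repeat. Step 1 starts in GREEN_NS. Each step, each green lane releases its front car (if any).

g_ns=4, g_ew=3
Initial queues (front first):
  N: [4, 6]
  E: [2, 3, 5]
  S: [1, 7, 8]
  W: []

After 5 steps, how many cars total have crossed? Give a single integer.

Step 1 [NS]: N:car4-GO,E:wait,S:car1-GO,W:wait | queues: N=1 E=3 S=2 W=0
Step 2 [NS]: N:car6-GO,E:wait,S:car7-GO,W:wait | queues: N=0 E=3 S=1 W=0
Step 3 [NS]: N:empty,E:wait,S:car8-GO,W:wait | queues: N=0 E=3 S=0 W=0
Step 4 [NS]: N:empty,E:wait,S:empty,W:wait | queues: N=0 E=3 S=0 W=0
Step 5 [EW]: N:wait,E:car2-GO,S:wait,W:empty | queues: N=0 E=2 S=0 W=0
Cars crossed by step 5: 6

Answer: 6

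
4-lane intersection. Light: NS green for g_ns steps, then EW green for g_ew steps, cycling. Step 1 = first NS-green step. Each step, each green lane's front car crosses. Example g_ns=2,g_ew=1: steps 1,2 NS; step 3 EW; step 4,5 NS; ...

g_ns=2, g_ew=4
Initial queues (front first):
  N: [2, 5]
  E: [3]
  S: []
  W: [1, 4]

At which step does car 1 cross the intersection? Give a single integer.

Step 1 [NS]: N:car2-GO,E:wait,S:empty,W:wait | queues: N=1 E=1 S=0 W=2
Step 2 [NS]: N:car5-GO,E:wait,S:empty,W:wait | queues: N=0 E=1 S=0 W=2
Step 3 [EW]: N:wait,E:car3-GO,S:wait,W:car1-GO | queues: N=0 E=0 S=0 W=1
Step 4 [EW]: N:wait,E:empty,S:wait,W:car4-GO | queues: N=0 E=0 S=0 W=0
Car 1 crosses at step 3

3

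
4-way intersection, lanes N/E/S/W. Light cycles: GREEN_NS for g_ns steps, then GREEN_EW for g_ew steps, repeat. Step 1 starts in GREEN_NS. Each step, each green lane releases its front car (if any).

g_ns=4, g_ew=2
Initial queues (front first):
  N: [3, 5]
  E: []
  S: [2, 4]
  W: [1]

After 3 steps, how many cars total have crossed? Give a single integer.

Step 1 [NS]: N:car3-GO,E:wait,S:car2-GO,W:wait | queues: N=1 E=0 S=1 W=1
Step 2 [NS]: N:car5-GO,E:wait,S:car4-GO,W:wait | queues: N=0 E=0 S=0 W=1
Step 3 [NS]: N:empty,E:wait,S:empty,W:wait | queues: N=0 E=0 S=0 W=1
Cars crossed by step 3: 4

Answer: 4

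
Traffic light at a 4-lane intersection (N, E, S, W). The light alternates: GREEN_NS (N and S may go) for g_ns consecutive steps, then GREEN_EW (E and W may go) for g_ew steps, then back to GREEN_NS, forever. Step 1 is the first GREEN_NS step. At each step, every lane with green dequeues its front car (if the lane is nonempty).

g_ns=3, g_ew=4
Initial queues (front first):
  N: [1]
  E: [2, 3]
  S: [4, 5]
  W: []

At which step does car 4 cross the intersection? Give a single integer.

Step 1 [NS]: N:car1-GO,E:wait,S:car4-GO,W:wait | queues: N=0 E=2 S=1 W=0
Step 2 [NS]: N:empty,E:wait,S:car5-GO,W:wait | queues: N=0 E=2 S=0 W=0
Step 3 [NS]: N:empty,E:wait,S:empty,W:wait | queues: N=0 E=2 S=0 W=0
Step 4 [EW]: N:wait,E:car2-GO,S:wait,W:empty | queues: N=0 E=1 S=0 W=0
Step 5 [EW]: N:wait,E:car3-GO,S:wait,W:empty | queues: N=0 E=0 S=0 W=0
Car 4 crosses at step 1

1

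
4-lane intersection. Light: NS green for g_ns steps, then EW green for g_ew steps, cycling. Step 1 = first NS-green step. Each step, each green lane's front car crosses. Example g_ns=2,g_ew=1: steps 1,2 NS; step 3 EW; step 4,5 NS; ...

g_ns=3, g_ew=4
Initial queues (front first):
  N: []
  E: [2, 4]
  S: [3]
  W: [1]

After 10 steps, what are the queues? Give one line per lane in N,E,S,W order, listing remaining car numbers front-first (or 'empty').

Step 1 [NS]: N:empty,E:wait,S:car3-GO,W:wait | queues: N=0 E=2 S=0 W=1
Step 2 [NS]: N:empty,E:wait,S:empty,W:wait | queues: N=0 E=2 S=0 W=1
Step 3 [NS]: N:empty,E:wait,S:empty,W:wait | queues: N=0 E=2 S=0 W=1
Step 4 [EW]: N:wait,E:car2-GO,S:wait,W:car1-GO | queues: N=0 E=1 S=0 W=0
Step 5 [EW]: N:wait,E:car4-GO,S:wait,W:empty | queues: N=0 E=0 S=0 W=0

N: empty
E: empty
S: empty
W: empty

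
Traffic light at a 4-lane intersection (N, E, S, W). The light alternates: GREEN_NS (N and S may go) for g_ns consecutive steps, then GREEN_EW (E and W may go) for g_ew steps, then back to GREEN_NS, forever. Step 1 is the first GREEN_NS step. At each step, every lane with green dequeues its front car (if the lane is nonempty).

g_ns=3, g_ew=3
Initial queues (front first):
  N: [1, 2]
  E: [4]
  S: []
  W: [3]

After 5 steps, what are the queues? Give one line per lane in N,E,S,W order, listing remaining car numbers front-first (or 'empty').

Step 1 [NS]: N:car1-GO,E:wait,S:empty,W:wait | queues: N=1 E=1 S=0 W=1
Step 2 [NS]: N:car2-GO,E:wait,S:empty,W:wait | queues: N=0 E=1 S=0 W=1
Step 3 [NS]: N:empty,E:wait,S:empty,W:wait | queues: N=0 E=1 S=0 W=1
Step 4 [EW]: N:wait,E:car4-GO,S:wait,W:car3-GO | queues: N=0 E=0 S=0 W=0

N: empty
E: empty
S: empty
W: empty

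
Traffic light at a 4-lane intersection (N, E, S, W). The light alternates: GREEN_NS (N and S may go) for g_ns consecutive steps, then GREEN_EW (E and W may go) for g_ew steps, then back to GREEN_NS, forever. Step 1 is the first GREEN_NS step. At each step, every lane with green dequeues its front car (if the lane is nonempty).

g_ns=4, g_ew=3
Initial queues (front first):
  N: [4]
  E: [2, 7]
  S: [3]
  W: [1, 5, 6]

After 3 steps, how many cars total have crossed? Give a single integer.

Step 1 [NS]: N:car4-GO,E:wait,S:car3-GO,W:wait | queues: N=0 E=2 S=0 W=3
Step 2 [NS]: N:empty,E:wait,S:empty,W:wait | queues: N=0 E=2 S=0 W=3
Step 3 [NS]: N:empty,E:wait,S:empty,W:wait | queues: N=0 E=2 S=0 W=3
Cars crossed by step 3: 2

Answer: 2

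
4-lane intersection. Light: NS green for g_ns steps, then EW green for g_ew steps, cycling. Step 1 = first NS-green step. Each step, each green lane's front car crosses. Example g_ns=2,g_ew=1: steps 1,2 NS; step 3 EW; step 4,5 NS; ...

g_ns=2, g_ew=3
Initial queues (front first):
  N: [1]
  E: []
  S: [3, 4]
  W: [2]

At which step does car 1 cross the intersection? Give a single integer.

Step 1 [NS]: N:car1-GO,E:wait,S:car3-GO,W:wait | queues: N=0 E=0 S=1 W=1
Step 2 [NS]: N:empty,E:wait,S:car4-GO,W:wait | queues: N=0 E=0 S=0 W=1
Step 3 [EW]: N:wait,E:empty,S:wait,W:car2-GO | queues: N=0 E=0 S=0 W=0
Car 1 crosses at step 1

1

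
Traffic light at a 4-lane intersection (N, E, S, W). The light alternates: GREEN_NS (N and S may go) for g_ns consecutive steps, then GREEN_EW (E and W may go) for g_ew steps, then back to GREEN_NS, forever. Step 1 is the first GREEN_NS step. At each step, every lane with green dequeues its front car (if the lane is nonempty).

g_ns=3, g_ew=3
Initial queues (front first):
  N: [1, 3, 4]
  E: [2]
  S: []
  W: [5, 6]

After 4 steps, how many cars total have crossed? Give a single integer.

Step 1 [NS]: N:car1-GO,E:wait,S:empty,W:wait | queues: N=2 E=1 S=0 W=2
Step 2 [NS]: N:car3-GO,E:wait,S:empty,W:wait | queues: N=1 E=1 S=0 W=2
Step 3 [NS]: N:car4-GO,E:wait,S:empty,W:wait | queues: N=0 E=1 S=0 W=2
Step 4 [EW]: N:wait,E:car2-GO,S:wait,W:car5-GO | queues: N=0 E=0 S=0 W=1
Cars crossed by step 4: 5

Answer: 5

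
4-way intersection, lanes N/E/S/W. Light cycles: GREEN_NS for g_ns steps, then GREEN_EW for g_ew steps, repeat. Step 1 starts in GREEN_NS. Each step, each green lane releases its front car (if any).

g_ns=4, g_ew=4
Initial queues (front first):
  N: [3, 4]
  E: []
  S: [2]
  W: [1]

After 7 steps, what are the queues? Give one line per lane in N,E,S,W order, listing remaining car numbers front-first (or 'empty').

Step 1 [NS]: N:car3-GO,E:wait,S:car2-GO,W:wait | queues: N=1 E=0 S=0 W=1
Step 2 [NS]: N:car4-GO,E:wait,S:empty,W:wait | queues: N=0 E=0 S=0 W=1
Step 3 [NS]: N:empty,E:wait,S:empty,W:wait | queues: N=0 E=0 S=0 W=1
Step 4 [NS]: N:empty,E:wait,S:empty,W:wait | queues: N=0 E=0 S=0 W=1
Step 5 [EW]: N:wait,E:empty,S:wait,W:car1-GO | queues: N=0 E=0 S=0 W=0

N: empty
E: empty
S: empty
W: empty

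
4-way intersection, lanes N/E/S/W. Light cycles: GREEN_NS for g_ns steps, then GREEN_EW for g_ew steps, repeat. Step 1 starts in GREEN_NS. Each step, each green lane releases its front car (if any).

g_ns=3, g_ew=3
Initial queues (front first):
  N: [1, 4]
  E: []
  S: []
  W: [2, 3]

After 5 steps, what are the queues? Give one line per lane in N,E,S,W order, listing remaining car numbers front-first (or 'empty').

Step 1 [NS]: N:car1-GO,E:wait,S:empty,W:wait | queues: N=1 E=0 S=0 W=2
Step 2 [NS]: N:car4-GO,E:wait,S:empty,W:wait | queues: N=0 E=0 S=0 W=2
Step 3 [NS]: N:empty,E:wait,S:empty,W:wait | queues: N=0 E=0 S=0 W=2
Step 4 [EW]: N:wait,E:empty,S:wait,W:car2-GO | queues: N=0 E=0 S=0 W=1
Step 5 [EW]: N:wait,E:empty,S:wait,W:car3-GO | queues: N=0 E=0 S=0 W=0

N: empty
E: empty
S: empty
W: empty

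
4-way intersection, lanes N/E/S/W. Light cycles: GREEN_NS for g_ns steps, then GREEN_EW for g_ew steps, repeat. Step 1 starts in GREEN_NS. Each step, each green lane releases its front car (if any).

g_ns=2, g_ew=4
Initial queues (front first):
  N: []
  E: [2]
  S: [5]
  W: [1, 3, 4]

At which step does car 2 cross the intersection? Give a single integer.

Step 1 [NS]: N:empty,E:wait,S:car5-GO,W:wait | queues: N=0 E=1 S=0 W=3
Step 2 [NS]: N:empty,E:wait,S:empty,W:wait | queues: N=0 E=1 S=0 W=3
Step 3 [EW]: N:wait,E:car2-GO,S:wait,W:car1-GO | queues: N=0 E=0 S=0 W=2
Step 4 [EW]: N:wait,E:empty,S:wait,W:car3-GO | queues: N=0 E=0 S=0 W=1
Step 5 [EW]: N:wait,E:empty,S:wait,W:car4-GO | queues: N=0 E=0 S=0 W=0
Car 2 crosses at step 3

3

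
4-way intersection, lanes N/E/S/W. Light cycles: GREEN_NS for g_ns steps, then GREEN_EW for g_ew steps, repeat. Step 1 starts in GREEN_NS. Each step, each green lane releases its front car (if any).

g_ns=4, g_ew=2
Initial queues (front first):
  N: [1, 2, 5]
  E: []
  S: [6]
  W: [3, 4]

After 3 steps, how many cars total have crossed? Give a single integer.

Step 1 [NS]: N:car1-GO,E:wait,S:car6-GO,W:wait | queues: N=2 E=0 S=0 W=2
Step 2 [NS]: N:car2-GO,E:wait,S:empty,W:wait | queues: N=1 E=0 S=0 W=2
Step 3 [NS]: N:car5-GO,E:wait,S:empty,W:wait | queues: N=0 E=0 S=0 W=2
Cars crossed by step 3: 4

Answer: 4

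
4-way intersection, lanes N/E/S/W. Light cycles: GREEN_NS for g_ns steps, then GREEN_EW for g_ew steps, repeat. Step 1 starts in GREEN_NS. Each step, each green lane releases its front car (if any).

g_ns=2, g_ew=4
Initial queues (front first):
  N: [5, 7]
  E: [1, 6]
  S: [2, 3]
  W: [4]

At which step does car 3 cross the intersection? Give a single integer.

Step 1 [NS]: N:car5-GO,E:wait,S:car2-GO,W:wait | queues: N=1 E=2 S=1 W=1
Step 2 [NS]: N:car7-GO,E:wait,S:car3-GO,W:wait | queues: N=0 E=2 S=0 W=1
Step 3 [EW]: N:wait,E:car1-GO,S:wait,W:car4-GO | queues: N=0 E=1 S=0 W=0
Step 4 [EW]: N:wait,E:car6-GO,S:wait,W:empty | queues: N=0 E=0 S=0 W=0
Car 3 crosses at step 2

2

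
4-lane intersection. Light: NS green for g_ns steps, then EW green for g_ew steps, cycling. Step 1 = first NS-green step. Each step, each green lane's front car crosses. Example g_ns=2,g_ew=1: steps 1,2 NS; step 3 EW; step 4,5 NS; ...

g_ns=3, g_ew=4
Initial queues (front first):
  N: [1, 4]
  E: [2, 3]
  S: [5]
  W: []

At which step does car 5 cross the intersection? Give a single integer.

Step 1 [NS]: N:car1-GO,E:wait,S:car5-GO,W:wait | queues: N=1 E=2 S=0 W=0
Step 2 [NS]: N:car4-GO,E:wait,S:empty,W:wait | queues: N=0 E=2 S=0 W=0
Step 3 [NS]: N:empty,E:wait,S:empty,W:wait | queues: N=0 E=2 S=0 W=0
Step 4 [EW]: N:wait,E:car2-GO,S:wait,W:empty | queues: N=0 E=1 S=0 W=0
Step 5 [EW]: N:wait,E:car3-GO,S:wait,W:empty | queues: N=0 E=0 S=0 W=0
Car 5 crosses at step 1

1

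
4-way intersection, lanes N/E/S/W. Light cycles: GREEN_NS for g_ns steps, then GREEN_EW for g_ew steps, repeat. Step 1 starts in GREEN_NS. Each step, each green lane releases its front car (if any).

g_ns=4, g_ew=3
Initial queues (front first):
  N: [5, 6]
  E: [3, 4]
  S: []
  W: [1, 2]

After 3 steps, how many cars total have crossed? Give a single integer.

Step 1 [NS]: N:car5-GO,E:wait,S:empty,W:wait | queues: N=1 E=2 S=0 W=2
Step 2 [NS]: N:car6-GO,E:wait,S:empty,W:wait | queues: N=0 E=2 S=0 W=2
Step 3 [NS]: N:empty,E:wait,S:empty,W:wait | queues: N=0 E=2 S=0 W=2
Cars crossed by step 3: 2

Answer: 2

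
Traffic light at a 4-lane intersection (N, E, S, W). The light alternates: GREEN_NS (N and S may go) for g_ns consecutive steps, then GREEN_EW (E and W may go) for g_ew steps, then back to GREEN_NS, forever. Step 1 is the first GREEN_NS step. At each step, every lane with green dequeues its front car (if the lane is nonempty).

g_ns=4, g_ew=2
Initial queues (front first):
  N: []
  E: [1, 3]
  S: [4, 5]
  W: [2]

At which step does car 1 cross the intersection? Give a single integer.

Step 1 [NS]: N:empty,E:wait,S:car4-GO,W:wait | queues: N=0 E=2 S=1 W=1
Step 2 [NS]: N:empty,E:wait,S:car5-GO,W:wait | queues: N=0 E=2 S=0 W=1
Step 3 [NS]: N:empty,E:wait,S:empty,W:wait | queues: N=0 E=2 S=0 W=1
Step 4 [NS]: N:empty,E:wait,S:empty,W:wait | queues: N=0 E=2 S=0 W=1
Step 5 [EW]: N:wait,E:car1-GO,S:wait,W:car2-GO | queues: N=0 E=1 S=0 W=0
Step 6 [EW]: N:wait,E:car3-GO,S:wait,W:empty | queues: N=0 E=0 S=0 W=0
Car 1 crosses at step 5

5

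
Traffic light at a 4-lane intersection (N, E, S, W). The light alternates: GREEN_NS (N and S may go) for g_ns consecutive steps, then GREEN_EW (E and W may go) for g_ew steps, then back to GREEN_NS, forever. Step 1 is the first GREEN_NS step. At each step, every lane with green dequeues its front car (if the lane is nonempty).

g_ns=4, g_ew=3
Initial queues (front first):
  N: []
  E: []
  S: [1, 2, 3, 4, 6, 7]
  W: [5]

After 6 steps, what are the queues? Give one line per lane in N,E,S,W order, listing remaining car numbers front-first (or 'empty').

Step 1 [NS]: N:empty,E:wait,S:car1-GO,W:wait | queues: N=0 E=0 S=5 W=1
Step 2 [NS]: N:empty,E:wait,S:car2-GO,W:wait | queues: N=0 E=0 S=4 W=1
Step 3 [NS]: N:empty,E:wait,S:car3-GO,W:wait | queues: N=0 E=0 S=3 W=1
Step 4 [NS]: N:empty,E:wait,S:car4-GO,W:wait | queues: N=0 E=0 S=2 W=1
Step 5 [EW]: N:wait,E:empty,S:wait,W:car5-GO | queues: N=0 E=0 S=2 W=0
Step 6 [EW]: N:wait,E:empty,S:wait,W:empty | queues: N=0 E=0 S=2 W=0

N: empty
E: empty
S: 6 7
W: empty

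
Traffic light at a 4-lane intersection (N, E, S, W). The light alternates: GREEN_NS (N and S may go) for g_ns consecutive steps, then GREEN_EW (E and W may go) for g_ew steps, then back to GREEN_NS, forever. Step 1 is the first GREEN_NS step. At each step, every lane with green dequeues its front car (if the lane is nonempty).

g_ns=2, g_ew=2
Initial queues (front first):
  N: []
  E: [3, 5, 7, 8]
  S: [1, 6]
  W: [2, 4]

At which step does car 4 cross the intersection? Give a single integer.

Step 1 [NS]: N:empty,E:wait,S:car1-GO,W:wait | queues: N=0 E=4 S=1 W=2
Step 2 [NS]: N:empty,E:wait,S:car6-GO,W:wait | queues: N=0 E=4 S=0 W=2
Step 3 [EW]: N:wait,E:car3-GO,S:wait,W:car2-GO | queues: N=0 E=3 S=0 W=1
Step 4 [EW]: N:wait,E:car5-GO,S:wait,W:car4-GO | queues: N=0 E=2 S=0 W=0
Step 5 [NS]: N:empty,E:wait,S:empty,W:wait | queues: N=0 E=2 S=0 W=0
Step 6 [NS]: N:empty,E:wait,S:empty,W:wait | queues: N=0 E=2 S=0 W=0
Step 7 [EW]: N:wait,E:car7-GO,S:wait,W:empty | queues: N=0 E=1 S=0 W=0
Step 8 [EW]: N:wait,E:car8-GO,S:wait,W:empty | queues: N=0 E=0 S=0 W=0
Car 4 crosses at step 4

4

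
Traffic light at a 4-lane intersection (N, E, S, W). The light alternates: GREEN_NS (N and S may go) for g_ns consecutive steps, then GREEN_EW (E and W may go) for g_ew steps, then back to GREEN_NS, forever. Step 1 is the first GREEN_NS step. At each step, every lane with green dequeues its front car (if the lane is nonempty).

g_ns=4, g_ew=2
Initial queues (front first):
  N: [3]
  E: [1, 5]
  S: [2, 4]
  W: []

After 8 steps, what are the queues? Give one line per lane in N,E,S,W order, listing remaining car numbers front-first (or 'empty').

Step 1 [NS]: N:car3-GO,E:wait,S:car2-GO,W:wait | queues: N=0 E=2 S=1 W=0
Step 2 [NS]: N:empty,E:wait,S:car4-GO,W:wait | queues: N=0 E=2 S=0 W=0
Step 3 [NS]: N:empty,E:wait,S:empty,W:wait | queues: N=0 E=2 S=0 W=0
Step 4 [NS]: N:empty,E:wait,S:empty,W:wait | queues: N=0 E=2 S=0 W=0
Step 5 [EW]: N:wait,E:car1-GO,S:wait,W:empty | queues: N=0 E=1 S=0 W=0
Step 6 [EW]: N:wait,E:car5-GO,S:wait,W:empty | queues: N=0 E=0 S=0 W=0

N: empty
E: empty
S: empty
W: empty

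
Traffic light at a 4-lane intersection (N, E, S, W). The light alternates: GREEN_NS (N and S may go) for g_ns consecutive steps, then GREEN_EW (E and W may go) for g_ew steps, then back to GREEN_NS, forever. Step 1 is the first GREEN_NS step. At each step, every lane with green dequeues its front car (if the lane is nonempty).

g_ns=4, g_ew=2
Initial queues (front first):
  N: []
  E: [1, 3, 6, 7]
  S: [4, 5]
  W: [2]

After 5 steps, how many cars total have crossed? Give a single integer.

Answer: 4

Derivation:
Step 1 [NS]: N:empty,E:wait,S:car4-GO,W:wait | queues: N=0 E=4 S=1 W=1
Step 2 [NS]: N:empty,E:wait,S:car5-GO,W:wait | queues: N=0 E=4 S=0 W=1
Step 3 [NS]: N:empty,E:wait,S:empty,W:wait | queues: N=0 E=4 S=0 W=1
Step 4 [NS]: N:empty,E:wait,S:empty,W:wait | queues: N=0 E=4 S=0 W=1
Step 5 [EW]: N:wait,E:car1-GO,S:wait,W:car2-GO | queues: N=0 E=3 S=0 W=0
Cars crossed by step 5: 4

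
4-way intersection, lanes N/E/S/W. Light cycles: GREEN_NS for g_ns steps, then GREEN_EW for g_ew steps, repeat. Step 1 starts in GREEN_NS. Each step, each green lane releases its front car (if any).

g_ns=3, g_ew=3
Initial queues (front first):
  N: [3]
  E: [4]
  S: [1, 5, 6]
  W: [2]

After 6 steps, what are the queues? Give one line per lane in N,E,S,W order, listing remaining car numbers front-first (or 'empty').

Step 1 [NS]: N:car3-GO,E:wait,S:car1-GO,W:wait | queues: N=0 E=1 S=2 W=1
Step 2 [NS]: N:empty,E:wait,S:car5-GO,W:wait | queues: N=0 E=1 S=1 W=1
Step 3 [NS]: N:empty,E:wait,S:car6-GO,W:wait | queues: N=0 E=1 S=0 W=1
Step 4 [EW]: N:wait,E:car4-GO,S:wait,W:car2-GO | queues: N=0 E=0 S=0 W=0

N: empty
E: empty
S: empty
W: empty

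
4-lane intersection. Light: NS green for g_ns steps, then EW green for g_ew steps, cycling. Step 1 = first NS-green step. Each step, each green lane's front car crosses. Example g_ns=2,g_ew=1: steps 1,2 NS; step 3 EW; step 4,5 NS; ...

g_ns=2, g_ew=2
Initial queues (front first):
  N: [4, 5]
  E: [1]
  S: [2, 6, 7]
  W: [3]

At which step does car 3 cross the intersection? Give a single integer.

Step 1 [NS]: N:car4-GO,E:wait,S:car2-GO,W:wait | queues: N=1 E=1 S=2 W=1
Step 2 [NS]: N:car5-GO,E:wait,S:car6-GO,W:wait | queues: N=0 E=1 S=1 W=1
Step 3 [EW]: N:wait,E:car1-GO,S:wait,W:car3-GO | queues: N=0 E=0 S=1 W=0
Step 4 [EW]: N:wait,E:empty,S:wait,W:empty | queues: N=0 E=0 S=1 W=0
Step 5 [NS]: N:empty,E:wait,S:car7-GO,W:wait | queues: N=0 E=0 S=0 W=0
Car 3 crosses at step 3

3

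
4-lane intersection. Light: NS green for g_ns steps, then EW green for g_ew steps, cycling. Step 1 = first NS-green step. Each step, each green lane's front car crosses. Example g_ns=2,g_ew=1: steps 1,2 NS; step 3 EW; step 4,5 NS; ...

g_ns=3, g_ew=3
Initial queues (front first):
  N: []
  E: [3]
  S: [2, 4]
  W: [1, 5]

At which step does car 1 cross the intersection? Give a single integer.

Step 1 [NS]: N:empty,E:wait,S:car2-GO,W:wait | queues: N=0 E=1 S=1 W=2
Step 2 [NS]: N:empty,E:wait,S:car4-GO,W:wait | queues: N=0 E=1 S=0 W=2
Step 3 [NS]: N:empty,E:wait,S:empty,W:wait | queues: N=0 E=1 S=0 W=2
Step 4 [EW]: N:wait,E:car3-GO,S:wait,W:car1-GO | queues: N=0 E=0 S=0 W=1
Step 5 [EW]: N:wait,E:empty,S:wait,W:car5-GO | queues: N=0 E=0 S=0 W=0
Car 1 crosses at step 4

4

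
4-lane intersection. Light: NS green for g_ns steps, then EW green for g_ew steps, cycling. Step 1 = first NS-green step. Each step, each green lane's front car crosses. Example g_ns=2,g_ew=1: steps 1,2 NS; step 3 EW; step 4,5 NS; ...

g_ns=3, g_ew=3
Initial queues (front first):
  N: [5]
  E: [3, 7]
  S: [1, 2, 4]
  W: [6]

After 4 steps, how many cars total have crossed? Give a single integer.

Answer: 6

Derivation:
Step 1 [NS]: N:car5-GO,E:wait,S:car1-GO,W:wait | queues: N=0 E=2 S=2 W=1
Step 2 [NS]: N:empty,E:wait,S:car2-GO,W:wait | queues: N=0 E=2 S=1 W=1
Step 3 [NS]: N:empty,E:wait,S:car4-GO,W:wait | queues: N=0 E=2 S=0 W=1
Step 4 [EW]: N:wait,E:car3-GO,S:wait,W:car6-GO | queues: N=0 E=1 S=0 W=0
Cars crossed by step 4: 6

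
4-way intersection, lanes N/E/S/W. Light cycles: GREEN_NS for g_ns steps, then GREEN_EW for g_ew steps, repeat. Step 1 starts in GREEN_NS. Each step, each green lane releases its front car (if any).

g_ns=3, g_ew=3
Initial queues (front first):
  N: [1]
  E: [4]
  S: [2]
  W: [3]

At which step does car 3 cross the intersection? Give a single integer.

Step 1 [NS]: N:car1-GO,E:wait,S:car2-GO,W:wait | queues: N=0 E=1 S=0 W=1
Step 2 [NS]: N:empty,E:wait,S:empty,W:wait | queues: N=0 E=1 S=0 W=1
Step 3 [NS]: N:empty,E:wait,S:empty,W:wait | queues: N=0 E=1 S=0 W=1
Step 4 [EW]: N:wait,E:car4-GO,S:wait,W:car3-GO | queues: N=0 E=0 S=0 W=0
Car 3 crosses at step 4

4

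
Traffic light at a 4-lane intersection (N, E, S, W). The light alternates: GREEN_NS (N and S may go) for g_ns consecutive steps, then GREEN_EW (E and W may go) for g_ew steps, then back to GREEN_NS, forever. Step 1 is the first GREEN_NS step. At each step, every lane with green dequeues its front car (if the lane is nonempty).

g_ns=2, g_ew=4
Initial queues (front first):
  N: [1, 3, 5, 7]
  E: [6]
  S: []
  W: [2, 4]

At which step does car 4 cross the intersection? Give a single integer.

Step 1 [NS]: N:car1-GO,E:wait,S:empty,W:wait | queues: N=3 E=1 S=0 W=2
Step 2 [NS]: N:car3-GO,E:wait,S:empty,W:wait | queues: N=2 E=1 S=0 W=2
Step 3 [EW]: N:wait,E:car6-GO,S:wait,W:car2-GO | queues: N=2 E=0 S=0 W=1
Step 4 [EW]: N:wait,E:empty,S:wait,W:car4-GO | queues: N=2 E=0 S=0 W=0
Step 5 [EW]: N:wait,E:empty,S:wait,W:empty | queues: N=2 E=0 S=0 W=0
Step 6 [EW]: N:wait,E:empty,S:wait,W:empty | queues: N=2 E=0 S=0 W=0
Step 7 [NS]: N:car5-GO,E:wait,S:empty,W:wait | queues: N=1 E=0 S=0 W=0
Step 8 [NS]: N:car7-GO,E:wait,S:empty,W:wait | queues: N=0 E=0 S=0 W=0
Car 4 crosses at step 4

4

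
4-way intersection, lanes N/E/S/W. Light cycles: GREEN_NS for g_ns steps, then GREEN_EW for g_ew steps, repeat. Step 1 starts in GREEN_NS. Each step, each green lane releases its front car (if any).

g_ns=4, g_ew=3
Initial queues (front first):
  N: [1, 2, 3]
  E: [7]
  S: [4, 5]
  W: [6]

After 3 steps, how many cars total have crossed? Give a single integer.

Answer: 5

Derivation:
Step 1 [NS]: N:car1-GO,E:wait,S:car4-GO,W:wait | queues: N=2 E=1 S=1 W=1
Step 2 [NS]: N:car2-GO,E:wait,S:car5-GO,W:wait | queues: N=1 E=1 S=0 W=1
Step 3 [NS]: N:car3-GO,E:wait,S:empty,W:wait | queues: N=0 E=1 S=0 W=1
Cars crossed by step 3: 5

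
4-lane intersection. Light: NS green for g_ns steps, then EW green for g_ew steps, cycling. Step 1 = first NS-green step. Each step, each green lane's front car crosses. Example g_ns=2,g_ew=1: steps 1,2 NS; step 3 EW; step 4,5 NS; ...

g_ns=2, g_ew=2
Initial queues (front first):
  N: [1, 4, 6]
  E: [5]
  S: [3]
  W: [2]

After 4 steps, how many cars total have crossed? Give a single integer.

Step 1 [NS]: N:car1-GO,E:wait,S:car3-GO,W:wait | queues: N=2 E=1 S=0 W=1
Step 2 [NS]: N:car4-GO,E:wait,S:empty,W:wait | queues: N=1 E=1 S=0 W=1
Step 3 [EW]: N:wait,E:car5-GO,S:wait,W:car2-GO | queues: N=1 E=0 S=0 W=0
Step 4 [EW]: N:wait,E:empty,S:wait,W:empty | queues: N=1 E=0 S=0 W=0
Cars crossed by step 4: 5

Answer: 5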